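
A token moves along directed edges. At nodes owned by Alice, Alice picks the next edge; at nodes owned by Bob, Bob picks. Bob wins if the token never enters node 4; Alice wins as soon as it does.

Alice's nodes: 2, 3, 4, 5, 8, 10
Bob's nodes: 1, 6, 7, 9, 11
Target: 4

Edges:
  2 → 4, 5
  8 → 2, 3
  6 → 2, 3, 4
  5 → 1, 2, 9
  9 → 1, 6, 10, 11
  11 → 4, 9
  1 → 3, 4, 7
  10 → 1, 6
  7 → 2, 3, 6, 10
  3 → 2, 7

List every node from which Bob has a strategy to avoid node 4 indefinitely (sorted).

A0 = {4}
A1: add {2} — 2 (Alice) has 2→4.
A2: add {3, 5, 8} — 3 (Alice) has 3→2; 5 (Alice) has 5→2; 8 (Alice) has 8→2.
A3: add {6} — 6 (Bob): all of {2, 3, 4} already in.
A4: add {10} — 10 (Alice) has 10→6.
A5: add {7} — 7 (Bob): all of {2, 3, 6, 10} already in.
A6: add {1} — 1 (Bob): all of {3, 4, 7} already in.
A7 = A6; e.g. 9 (Bob) can still go to 11. Fixed point.
Alice's attractor = {1, 2, 3, 4, 5, 6, 7, 8, 10}; Bob avoids the target exactly from the complement.

9, 11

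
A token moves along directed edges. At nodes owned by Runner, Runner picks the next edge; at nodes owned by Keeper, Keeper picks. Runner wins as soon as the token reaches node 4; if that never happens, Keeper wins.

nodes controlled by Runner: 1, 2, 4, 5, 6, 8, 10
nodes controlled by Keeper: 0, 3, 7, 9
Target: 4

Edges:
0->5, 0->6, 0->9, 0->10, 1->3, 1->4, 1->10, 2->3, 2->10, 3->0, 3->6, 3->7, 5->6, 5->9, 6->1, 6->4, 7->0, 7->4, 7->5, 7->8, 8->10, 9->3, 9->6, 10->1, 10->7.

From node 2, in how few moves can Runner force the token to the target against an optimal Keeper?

3

A0 = {4}
A1: add {1, 6} — 1 (Runner) has 1→4; 6 (Runner) has 6→4.
A2: add {5, 10} — 5 (Runner) has 5→6; 10 (Runner) has 10→1.
A3: add {2, 8} — 2 (Runner) has 2→10; 8 (Runner) has 8→10.
A4 = A3; e.g. 0 (Keeper) can still go to 9. Fixed point.
2 enters the attractor at level 3, so Runner can force the target in 3 moves from there.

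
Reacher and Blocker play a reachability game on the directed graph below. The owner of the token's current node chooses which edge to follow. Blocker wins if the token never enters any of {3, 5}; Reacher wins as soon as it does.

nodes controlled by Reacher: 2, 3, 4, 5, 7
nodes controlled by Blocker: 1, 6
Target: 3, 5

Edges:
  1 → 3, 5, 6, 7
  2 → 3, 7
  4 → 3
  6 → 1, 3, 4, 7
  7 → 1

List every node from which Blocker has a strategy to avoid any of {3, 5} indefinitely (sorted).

1, 6, 7

A0 = {3, 5}
A1: add {2, 4} — 2 (Reacher) has 2→3; 4 (Reacher) has 4→3.
A2 = A1; e.g. 1 (Blocker) can still go to 6. Fixed point.
Reacher's attractor = {2, 3, 4, 5}; Blocker avoids the target exactly from the complement.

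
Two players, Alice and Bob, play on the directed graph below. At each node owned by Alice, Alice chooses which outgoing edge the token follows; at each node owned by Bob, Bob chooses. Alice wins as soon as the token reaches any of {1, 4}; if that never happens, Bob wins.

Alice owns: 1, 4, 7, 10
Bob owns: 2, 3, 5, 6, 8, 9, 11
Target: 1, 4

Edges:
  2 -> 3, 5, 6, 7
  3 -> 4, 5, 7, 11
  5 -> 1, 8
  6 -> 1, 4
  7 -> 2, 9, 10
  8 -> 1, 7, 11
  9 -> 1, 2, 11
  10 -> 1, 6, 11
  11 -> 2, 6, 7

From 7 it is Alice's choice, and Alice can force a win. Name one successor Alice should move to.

10

A0 = {1, 4}
A1: add {6, 10} — 6 (Bob): all of {1, 4} already in; 10 (Alice) has 10→1.
A2: add {7} — 7 (Alice) has 7→10.
A3 = A2; e.g. 2 (Bob) can still go to 3. Fixed point.
From 7, successor 10 is in the attractor (rank 1); the other successors 2, 9 are not.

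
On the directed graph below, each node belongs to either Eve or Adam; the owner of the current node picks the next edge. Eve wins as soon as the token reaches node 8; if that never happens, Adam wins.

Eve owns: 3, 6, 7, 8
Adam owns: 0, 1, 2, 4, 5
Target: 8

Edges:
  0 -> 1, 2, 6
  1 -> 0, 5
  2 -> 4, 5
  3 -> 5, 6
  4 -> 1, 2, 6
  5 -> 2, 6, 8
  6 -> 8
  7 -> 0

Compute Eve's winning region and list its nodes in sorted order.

3, 6, 8

A0 = {8}
A1: add {6} — 6 (Eve) has 6→8.
A2: add {3} — 3 (Eve) has 3→6.
A3 = A2; e.g. 0 (Adam) can still go to 1. Fixed point.
Eve's winning region = {3, 6, 8}.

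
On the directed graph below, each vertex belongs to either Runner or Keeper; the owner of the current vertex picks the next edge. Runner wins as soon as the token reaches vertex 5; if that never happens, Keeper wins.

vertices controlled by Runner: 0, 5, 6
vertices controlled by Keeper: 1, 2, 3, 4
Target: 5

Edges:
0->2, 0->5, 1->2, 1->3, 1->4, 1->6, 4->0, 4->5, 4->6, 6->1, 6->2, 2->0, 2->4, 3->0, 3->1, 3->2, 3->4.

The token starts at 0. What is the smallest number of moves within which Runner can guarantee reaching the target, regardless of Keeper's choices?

A0 = {5}
A1: add {0} — 0 (Runner) has 0→5.
A2 = A1; e.g. 1 (Keeper) can still go to 2. Fixed point.
0 enters the attractor at level 1, so Runner can force the target in 1 move from there.

1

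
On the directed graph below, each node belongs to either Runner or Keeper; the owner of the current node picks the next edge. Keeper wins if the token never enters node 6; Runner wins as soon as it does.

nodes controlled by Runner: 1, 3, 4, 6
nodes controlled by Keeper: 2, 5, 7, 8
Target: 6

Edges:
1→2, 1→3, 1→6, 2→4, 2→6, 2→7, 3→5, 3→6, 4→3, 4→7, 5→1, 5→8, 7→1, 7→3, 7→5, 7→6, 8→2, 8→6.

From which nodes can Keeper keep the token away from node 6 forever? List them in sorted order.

A0 = {6}
A1: add {1, 3} — 1 (Runner) has 1→6; 3 (Runner) has 3→6.
A2: add {4} — 4 (Runner) has 4→3.
A3 = A2; e.g. 2 (Keeper) can still go to 7. Fixed point.
Runner's attractor = {1, 3, 4, 6}; Keeper avoids the target exactly from the complement.

2, 5, 7, 8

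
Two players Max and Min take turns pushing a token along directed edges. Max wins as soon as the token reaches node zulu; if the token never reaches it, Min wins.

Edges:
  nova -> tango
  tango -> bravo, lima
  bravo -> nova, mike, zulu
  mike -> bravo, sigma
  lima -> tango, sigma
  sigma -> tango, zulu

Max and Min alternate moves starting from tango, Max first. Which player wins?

Track states (vertex, player-to-move).
A0 = {(zulu,Max), (zulu,Min)}
A1: add {(bravo,Max), (sigma,Max)}.
A2: add {(mike,Min)}.
A3 = A2; e.g. (nova,Max) stays out. (tango,Max) never enters ⇒ Min avoids the target.

Min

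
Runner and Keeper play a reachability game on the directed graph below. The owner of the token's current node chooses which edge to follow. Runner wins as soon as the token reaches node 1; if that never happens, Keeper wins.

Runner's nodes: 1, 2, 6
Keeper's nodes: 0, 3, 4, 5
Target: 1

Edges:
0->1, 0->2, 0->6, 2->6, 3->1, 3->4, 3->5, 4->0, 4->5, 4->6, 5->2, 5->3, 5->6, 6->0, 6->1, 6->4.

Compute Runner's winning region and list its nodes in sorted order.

0, 1, 2, 6

A0 = {1}
A1: add {6} — 6 (Runner) has 6→1.
A2: add {2} — 2 (Runner) has 2→6.
A3: add {0} — 0 (Keeper): all of {1, 2, 6} already in.
A4 = A3; e.g. 3 (Keeper) can still go to 4. Fixed point.
Runner's winning region = {0, 1, 2, 6}.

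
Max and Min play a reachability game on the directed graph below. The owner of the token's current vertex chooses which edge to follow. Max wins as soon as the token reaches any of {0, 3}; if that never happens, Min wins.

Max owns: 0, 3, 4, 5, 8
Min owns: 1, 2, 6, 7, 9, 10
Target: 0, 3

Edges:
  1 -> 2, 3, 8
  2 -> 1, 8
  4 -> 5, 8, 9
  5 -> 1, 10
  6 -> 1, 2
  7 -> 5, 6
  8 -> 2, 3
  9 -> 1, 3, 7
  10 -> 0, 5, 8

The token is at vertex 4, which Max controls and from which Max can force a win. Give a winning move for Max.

8

A0 = {0, 3}
A1: add {8} — 8 (Max) has 8→3.
A2: add {4} — 4 (Max) has 4→8.
A3 = A2; e.g. 1 (Min) can still go to 2. Fixed point.
From 4, successor 8 is in the attractor (rank 1); the other successors 5, 9 are not.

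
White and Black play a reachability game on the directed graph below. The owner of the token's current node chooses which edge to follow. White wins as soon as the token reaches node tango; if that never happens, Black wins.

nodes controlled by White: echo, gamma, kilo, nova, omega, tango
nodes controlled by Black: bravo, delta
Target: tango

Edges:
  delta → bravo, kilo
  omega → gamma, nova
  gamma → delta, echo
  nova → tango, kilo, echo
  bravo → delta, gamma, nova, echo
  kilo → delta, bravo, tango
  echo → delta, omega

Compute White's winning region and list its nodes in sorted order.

A0 = {tango}
A1: add {kilo, nova} — nova (White) has nova→tango; kilo (White) has kilo→tango.
A2: add {omega} — omega (White) has omega→nova.
A3: add {echo} — echo (White) has echo→omega.
A4: add {gamma} — gamma (White) has gamma→echo.
A5 = A4; e.g. delta (Black) can still go to bravo. Fixed point.
White's winning region = {echo, gamma, kilo, nova, omega, tango}.

echo, gamma, kilo, nova, omega, tango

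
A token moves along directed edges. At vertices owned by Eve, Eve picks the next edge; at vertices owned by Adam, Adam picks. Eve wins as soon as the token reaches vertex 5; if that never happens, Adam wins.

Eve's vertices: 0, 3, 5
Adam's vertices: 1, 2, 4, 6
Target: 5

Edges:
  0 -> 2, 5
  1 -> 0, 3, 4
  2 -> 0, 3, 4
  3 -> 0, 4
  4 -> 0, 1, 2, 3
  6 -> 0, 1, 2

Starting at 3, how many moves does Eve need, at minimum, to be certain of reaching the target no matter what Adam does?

A0 = {5}
A1: add {0} — 0 (Eve) has 0→5.
A2: add {3} — 3 (Eve) has 3→0.
A3 = A2; e.g. 1 (Adam) can still go to 4. Fixed point.
3 enters the attractor at level 2, so Eve can force the target in 2 moves from there.

2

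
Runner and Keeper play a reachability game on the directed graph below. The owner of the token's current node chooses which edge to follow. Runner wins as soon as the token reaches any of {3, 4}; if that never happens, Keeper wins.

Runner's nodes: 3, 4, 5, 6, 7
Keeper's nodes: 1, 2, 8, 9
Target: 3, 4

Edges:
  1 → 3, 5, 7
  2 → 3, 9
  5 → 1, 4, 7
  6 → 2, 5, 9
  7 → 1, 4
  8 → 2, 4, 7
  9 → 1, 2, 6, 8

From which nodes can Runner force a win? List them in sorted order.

A0 = {3, 4}
A1: add {5, 7} — 5 (Runner) has 5→4; 7 (Runner) has 7→4.
A2: add {1, 6} — 1 (Keeper): all of {3, 5, 7} already in; 6 (Runner) has 6→5.
A3 = A2; e.g. 2 (Keeper) can still go to 9. Fixed point.
Runner's winning region = {1, 3, 4, 5, 6, 7}.

1, 3, 4, 5, 6, 7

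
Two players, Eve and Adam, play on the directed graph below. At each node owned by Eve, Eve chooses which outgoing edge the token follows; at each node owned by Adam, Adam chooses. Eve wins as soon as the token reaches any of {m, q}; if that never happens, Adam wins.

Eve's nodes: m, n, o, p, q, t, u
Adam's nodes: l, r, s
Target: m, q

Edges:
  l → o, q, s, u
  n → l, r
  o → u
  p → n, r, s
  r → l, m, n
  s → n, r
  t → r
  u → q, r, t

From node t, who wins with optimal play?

Adam

A0 = {m, q}
A1: add {u} — u (Eve) has u→q.
A2: add {o} — o (Eve) has o→u.
A3 = A2; e.g. l (Adam) can still go to s. Fixed point.
t never enters the attractor, so Adam can avoid the target forever.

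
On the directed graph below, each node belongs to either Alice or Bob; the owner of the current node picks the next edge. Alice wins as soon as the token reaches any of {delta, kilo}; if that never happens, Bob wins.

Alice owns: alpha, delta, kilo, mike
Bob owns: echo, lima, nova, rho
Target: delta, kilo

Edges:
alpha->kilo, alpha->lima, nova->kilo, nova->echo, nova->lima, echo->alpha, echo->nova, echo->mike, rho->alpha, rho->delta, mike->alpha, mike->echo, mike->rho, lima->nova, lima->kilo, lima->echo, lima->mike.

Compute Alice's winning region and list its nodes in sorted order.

A0 = {delta, kilo}
A1: add {alpha} — alpha (Alice) has alpha→kilo.
A2: add {mike, rho} — rho (Bob): all of {alpha, delta} already in; mike (Alice) has mike→alpha.
A3 = A2; e.g. nova (Bob) can still go to echo. Fixed point.
Alice's winning region = {alpha, delta, kilo, mike, rho}.

alpha, delta, kilo, mike, rho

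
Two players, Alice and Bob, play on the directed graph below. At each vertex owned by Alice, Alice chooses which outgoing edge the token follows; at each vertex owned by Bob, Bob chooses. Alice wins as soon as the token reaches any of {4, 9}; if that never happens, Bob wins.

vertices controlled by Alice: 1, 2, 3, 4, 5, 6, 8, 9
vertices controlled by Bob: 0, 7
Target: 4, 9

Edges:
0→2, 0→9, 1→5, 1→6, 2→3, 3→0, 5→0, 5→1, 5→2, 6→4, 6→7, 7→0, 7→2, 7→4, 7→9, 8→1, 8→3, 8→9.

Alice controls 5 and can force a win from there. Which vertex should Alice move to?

A0 = {4, 9}
A1: add {6, 8} — 6 (Alice) has 6→4; 8 (Alice) has 8→9.
A2: add {1} — 1 (Alice) has 1→6.
A3: add {5} — 5 (Alice) has 5→1.
A4 = A3; e.g. 0 (Bob) can still go to 2. Fixed point.
From 5, successor 1 is in the attractor (rank 2); the other successors 0, 2 are not.

1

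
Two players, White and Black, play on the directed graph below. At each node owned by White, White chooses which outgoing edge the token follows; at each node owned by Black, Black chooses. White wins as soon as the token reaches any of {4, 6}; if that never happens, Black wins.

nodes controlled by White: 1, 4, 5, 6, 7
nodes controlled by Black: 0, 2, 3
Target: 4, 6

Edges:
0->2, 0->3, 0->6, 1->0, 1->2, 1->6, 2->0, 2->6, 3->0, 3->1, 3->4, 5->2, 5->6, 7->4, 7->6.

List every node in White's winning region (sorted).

1, 4, 5, 6, 7

A0 = {4, 6}
A1: add {1, 5, 7} — 1 (White) has 1→6; 5 (White) has 5→6; 7 (White) has 7→4.
A2 = A1; e.g. 0 (Black) can still go to 2. Fixed point.
White's winning region = {1, 4, 5, 6, 7}.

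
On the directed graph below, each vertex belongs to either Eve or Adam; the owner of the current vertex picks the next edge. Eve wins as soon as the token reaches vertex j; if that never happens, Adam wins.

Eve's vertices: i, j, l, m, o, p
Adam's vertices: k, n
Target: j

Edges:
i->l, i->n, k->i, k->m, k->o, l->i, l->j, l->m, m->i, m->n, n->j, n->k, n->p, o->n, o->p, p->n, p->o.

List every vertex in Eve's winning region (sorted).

i, j, l, m

A0 = {j}
A1: add {l} — l (Eve) has l→j.
A2: add {i} — i (Eve) has i→l.
A3: add {m} — m (Eve) has m→i.
A4 = A3; e.g. k (Adam) can still go to o. Fixed point.
Eve's winning region = {i, j, l, m}.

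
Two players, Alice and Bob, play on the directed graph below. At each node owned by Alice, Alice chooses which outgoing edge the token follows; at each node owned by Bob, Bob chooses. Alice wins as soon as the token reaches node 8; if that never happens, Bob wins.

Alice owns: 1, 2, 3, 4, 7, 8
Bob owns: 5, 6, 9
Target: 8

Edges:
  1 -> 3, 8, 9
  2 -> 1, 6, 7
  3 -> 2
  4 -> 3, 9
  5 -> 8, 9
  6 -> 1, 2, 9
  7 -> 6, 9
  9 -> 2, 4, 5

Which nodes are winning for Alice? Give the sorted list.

A0 = {8}
A1: add {1} — 1 (Alice) has 1→8.
A2: add {2} — 2 (Alice) has 2→1.
A3: add {3} — 3 (Alice) has 3→2.
A4: add {4} — 4 (Alice) has 4→3.
A5 = A4; e.g. 5 (Bob) can still go to 9. Fixed point.
Alice's winning region = {1, 2, 3, 4, 8}.

1, 2, 3, 4, 8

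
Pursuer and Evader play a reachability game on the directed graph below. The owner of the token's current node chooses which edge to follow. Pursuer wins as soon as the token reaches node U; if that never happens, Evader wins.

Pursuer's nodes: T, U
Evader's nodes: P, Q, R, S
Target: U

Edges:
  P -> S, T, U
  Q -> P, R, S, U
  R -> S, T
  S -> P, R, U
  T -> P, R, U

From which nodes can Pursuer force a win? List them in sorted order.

A0 = {U}
A1: add {T} — T (Pursuer) has T→U.
A2 = A1; e.g. P (Evader) can still go to S. Fixed point.
Pursuer's winning region = {T, U}.

T, U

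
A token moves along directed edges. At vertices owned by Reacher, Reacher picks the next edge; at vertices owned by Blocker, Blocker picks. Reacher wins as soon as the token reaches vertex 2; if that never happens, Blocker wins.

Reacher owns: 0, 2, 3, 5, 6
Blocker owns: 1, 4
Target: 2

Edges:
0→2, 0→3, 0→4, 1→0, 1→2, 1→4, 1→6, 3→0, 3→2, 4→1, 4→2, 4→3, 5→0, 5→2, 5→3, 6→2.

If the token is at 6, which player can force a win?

Reacher

A0 = {2}
A1: add {0, 3, 5, 6} — 0 (Reacher) has 0→2; 3 (Reacher) has 3→2; 5 (Reacher) has 5→2; 6 (Reacher) has 6→2.
A2 = A1; e.g. 1 (Blocker) can still go to 4. Fixed point.
6 ∈ A1, so Reacher can force the target.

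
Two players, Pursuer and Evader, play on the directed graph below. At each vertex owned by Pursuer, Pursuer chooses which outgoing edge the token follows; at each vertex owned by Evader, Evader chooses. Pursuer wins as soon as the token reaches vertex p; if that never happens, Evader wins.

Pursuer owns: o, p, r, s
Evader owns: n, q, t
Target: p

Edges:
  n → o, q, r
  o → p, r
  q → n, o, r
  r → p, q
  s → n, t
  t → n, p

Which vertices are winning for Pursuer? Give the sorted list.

o, p, r

A0 = {p}
A1: add {o, r} — o (Pursuer) has o→p; r (Pursuer) has r→p.
A2 = A1; e.g. n (Evader) can still go to q. Fixed point.
Pursuer's winning region = {o, p, r}.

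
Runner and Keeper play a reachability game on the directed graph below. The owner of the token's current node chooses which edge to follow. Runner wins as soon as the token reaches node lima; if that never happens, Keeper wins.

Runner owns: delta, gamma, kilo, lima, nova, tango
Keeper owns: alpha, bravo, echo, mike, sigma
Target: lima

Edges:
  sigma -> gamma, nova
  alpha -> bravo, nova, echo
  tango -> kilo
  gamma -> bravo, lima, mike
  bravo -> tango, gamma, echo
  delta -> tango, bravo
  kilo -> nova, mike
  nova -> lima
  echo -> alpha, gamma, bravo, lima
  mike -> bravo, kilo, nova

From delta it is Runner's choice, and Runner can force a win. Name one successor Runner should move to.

tango

A0 = {lima}
A1: add {gamma, nova} — gamma (Runner) has gamma→lima; nova (Runner) has nova→lima.
A2: add {kilo, sigma} — sigma (Keeper): all of {gamma, nova} already in; kilo (Runner) has kilo→nova.
A3: add {tango} — tango (Runner) has tango→kilo.
A4: add {delta} — delta (Runner) has delta→tango.
A5 = A4; e.g. alpha (Keeper) can still go to bravo. Fixed point.
From delta, successor tango is in the attractor (rank 3); the other successor bravo is not.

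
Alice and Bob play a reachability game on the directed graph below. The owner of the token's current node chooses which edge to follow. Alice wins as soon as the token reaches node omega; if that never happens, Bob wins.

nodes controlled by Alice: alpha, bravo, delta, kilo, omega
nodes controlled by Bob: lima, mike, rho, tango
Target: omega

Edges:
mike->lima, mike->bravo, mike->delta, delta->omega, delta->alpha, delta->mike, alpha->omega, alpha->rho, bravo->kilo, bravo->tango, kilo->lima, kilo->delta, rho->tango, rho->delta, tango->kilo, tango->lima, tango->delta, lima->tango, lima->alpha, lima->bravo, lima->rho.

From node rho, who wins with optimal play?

A0 = {omega}
A1: add {alpha, delta} — alpha (Alice) has alpha→omega; delta (Alice) has delta→omega.
A2: add {kilo} — kilo (Alice) has kilo→delta.
A3: add {bravo} — bravo (Alice) has bravo→kilo.
A4 = A3; e.g. lima (Bob) can still go to tango. Fixed point.
rho never enters the attractor, so Bob can avoid the target forever.

Bob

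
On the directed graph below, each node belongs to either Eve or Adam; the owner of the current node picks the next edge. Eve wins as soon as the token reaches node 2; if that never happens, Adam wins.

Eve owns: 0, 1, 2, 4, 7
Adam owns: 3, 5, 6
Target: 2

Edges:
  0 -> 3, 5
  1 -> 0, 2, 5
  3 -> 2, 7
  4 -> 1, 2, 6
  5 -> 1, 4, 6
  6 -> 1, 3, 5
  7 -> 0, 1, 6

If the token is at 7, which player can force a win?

Eve

A0 = {2}
A1: add {1, 4} — 1 (Eve) has 1→2; 4 (Eve) has 4→2.
A2: add {7} — 7 (Eve) has 7→1.
7 ∈ A2, so Eve can force the target.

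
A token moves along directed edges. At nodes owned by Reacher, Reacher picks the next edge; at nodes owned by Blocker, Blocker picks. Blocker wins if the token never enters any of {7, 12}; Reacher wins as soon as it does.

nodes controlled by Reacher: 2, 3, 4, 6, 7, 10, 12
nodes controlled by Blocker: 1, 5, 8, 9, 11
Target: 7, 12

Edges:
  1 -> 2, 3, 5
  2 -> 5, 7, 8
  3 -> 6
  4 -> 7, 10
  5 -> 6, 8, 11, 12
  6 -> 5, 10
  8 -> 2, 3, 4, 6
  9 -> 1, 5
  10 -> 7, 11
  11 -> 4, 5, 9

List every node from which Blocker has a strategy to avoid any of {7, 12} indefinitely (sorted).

1, 5, 9, 11

A0 = {7, 12}
A1: add {2, 4, 10} — 2 (Reacher) has 2→7; 4 (Reacher) has 4→7; 10 (Reacher) has 10→7.
A2: add {6} — 6 (Reacher) has 6→10.
A3: add {3} — 3 (Reacher) has 3→6.
A4: add {8} — 8 (Blocker): all of {2, 3, 4, 6} already in.
A5 = A4; e.g. 1 (Blocker) can still go to 5. Fixed point.
Reacher's attractor = {2, 3, 4, 6, 7, 8, 10, 12}; Blocker avoids the target exactly from the complement.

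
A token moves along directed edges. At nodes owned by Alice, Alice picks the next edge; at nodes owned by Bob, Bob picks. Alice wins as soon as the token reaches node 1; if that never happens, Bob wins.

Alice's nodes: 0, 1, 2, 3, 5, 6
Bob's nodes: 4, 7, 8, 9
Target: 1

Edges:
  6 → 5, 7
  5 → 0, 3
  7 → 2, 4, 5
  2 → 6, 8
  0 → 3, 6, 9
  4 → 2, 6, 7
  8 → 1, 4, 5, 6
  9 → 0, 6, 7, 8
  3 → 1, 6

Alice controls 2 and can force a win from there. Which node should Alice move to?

A0 = {1}
A1: add {3} — 3 (Alice) has 3→1.
A2: add {0, 5} — 0 (Alice) has 0→3; 5 (Alice) has 5→3.
A3: add {6} — 6 (Alice) has 6→5.
A4: add {2} — 2 (Alice) has 2→6.
A5 = A4; e.g. 4 (Bob) can still go to 7. Fixed point.
From 2, successor 6 is in the attractor (rank 3); the other successor 8 is not.

6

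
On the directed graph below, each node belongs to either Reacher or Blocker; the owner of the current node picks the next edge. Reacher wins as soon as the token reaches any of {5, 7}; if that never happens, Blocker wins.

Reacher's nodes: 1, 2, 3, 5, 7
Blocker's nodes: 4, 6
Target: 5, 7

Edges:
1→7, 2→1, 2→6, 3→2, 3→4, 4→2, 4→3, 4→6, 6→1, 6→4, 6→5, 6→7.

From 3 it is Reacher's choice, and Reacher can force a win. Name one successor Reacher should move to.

2

A0 = {5, 7}
A1: add {1} — 1 (Reacher) has 1→7.
A2: add {2} — 2 (Reacher) has 2→1.
A3: add {3} — 3 (Reacher) has 3→2.
A4 = A3; e.g. 4 (Blocker) can still go to 6. Fixed point.
From 3, successor 2 is in the attractor (rank 2); the other successor 4 is not.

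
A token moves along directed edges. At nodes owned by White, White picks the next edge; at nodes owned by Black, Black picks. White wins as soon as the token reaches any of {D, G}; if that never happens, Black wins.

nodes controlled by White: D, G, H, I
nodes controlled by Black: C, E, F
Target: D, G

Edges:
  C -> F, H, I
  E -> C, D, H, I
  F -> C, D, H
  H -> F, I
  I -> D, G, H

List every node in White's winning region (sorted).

A0 = {D, G}
A1: add {I} — I (White) has I→D.
A2: add {H} — H (White) has H→I.
A3 = A2; e.g. C (Black) can still go to F. Fixed point.
White's winning region = {D, G, H, I}.

D, G, H, I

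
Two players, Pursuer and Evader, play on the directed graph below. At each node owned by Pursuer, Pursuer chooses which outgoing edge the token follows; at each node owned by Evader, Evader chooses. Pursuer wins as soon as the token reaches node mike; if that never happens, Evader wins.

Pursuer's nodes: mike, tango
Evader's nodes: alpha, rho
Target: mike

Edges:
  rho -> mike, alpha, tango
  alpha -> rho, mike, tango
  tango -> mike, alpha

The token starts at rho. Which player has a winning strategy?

Evader

A0 = {mike}
A1: add {tango} — tango (Pursuer) has tango→mike.
A2 = A1; e.g. rho (Evader) can still go to alpha. Fixed point.
rho never enters the attractor, so Evader can avoid the target forever.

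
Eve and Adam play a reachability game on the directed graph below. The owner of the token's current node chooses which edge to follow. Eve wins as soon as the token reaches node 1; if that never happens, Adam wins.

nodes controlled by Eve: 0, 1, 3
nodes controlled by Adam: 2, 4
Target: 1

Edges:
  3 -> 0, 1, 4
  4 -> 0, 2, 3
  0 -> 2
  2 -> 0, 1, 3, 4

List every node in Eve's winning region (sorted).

A0 = {1}
A1: add {3} — 3 (Eve) has 3→1.
A2 = A1; e.g. 0 (Eve) has no edge into A1. Fixed point.
Eve's winning region = {1, 3}.

1, 3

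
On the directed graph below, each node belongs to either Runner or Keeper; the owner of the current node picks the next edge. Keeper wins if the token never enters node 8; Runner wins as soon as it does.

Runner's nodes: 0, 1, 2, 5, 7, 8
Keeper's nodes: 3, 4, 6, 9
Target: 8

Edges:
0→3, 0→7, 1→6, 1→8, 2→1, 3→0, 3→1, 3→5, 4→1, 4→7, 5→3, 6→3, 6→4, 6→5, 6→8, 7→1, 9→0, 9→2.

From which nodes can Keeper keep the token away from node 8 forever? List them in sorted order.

3, 5, 6

A0 = {8}
A1: add {1} — 1 (Runner) has 1→8.
A2: add {2, 7} — 2 (Runner) has 2→1; 7 (Runner) has 7→1.
A3: add {0, 4} — 0 (Runner) has 0→7; 4 (Keeper): all of {1, 7} already in.
A4: add {9} — 9 (Keeper): all of {0, 2} already in.
A5 = A4; e.g. 3 (Keeper) can still go to 5. Fixed point.
Runner's attractor = {0, 1, 2, 4, 7, 8, 9}; Keeper avoids the target exactly from the complement.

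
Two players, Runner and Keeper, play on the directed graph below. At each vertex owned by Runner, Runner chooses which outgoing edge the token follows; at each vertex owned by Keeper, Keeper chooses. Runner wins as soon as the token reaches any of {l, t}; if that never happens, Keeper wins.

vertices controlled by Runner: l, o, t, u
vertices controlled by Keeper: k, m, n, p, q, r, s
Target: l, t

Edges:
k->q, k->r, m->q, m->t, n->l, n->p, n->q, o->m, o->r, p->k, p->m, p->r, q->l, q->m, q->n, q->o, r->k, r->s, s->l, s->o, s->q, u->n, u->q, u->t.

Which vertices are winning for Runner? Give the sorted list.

A0 = {l, t}
A1: add {u} — u (Runner) has u→t.
A2 = A1; e.g. k (Keeper) can still go to q. Fixed point.
Runner's winning region = {l, t, u}.

l, t, u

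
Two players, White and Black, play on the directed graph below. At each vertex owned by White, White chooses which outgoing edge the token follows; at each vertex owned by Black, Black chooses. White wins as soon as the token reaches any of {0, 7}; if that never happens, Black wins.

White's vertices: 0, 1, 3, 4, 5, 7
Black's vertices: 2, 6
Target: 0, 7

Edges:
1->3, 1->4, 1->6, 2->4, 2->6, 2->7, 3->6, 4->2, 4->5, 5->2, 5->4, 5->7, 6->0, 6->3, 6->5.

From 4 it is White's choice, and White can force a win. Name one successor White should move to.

5

A0 = {0, 7}
A1: add {5} — 5 (White) has 5→7.
A2: add {4} — 4 (White) has 4→5.
A3: add {1} — 1 (White) has 1→4.
A4 = A3; e.g. 2 (Black) can still go to 6. Fixed point.
From 4, successor 5 is in the attractor (rank 1); the other successor 2 is not.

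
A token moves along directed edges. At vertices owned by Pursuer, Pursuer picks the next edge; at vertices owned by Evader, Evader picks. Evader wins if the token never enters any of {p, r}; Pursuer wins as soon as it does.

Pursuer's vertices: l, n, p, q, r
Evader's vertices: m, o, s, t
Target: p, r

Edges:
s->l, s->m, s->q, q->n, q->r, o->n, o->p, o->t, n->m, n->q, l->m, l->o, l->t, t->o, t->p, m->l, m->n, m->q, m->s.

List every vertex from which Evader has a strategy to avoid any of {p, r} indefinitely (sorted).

l, m, o, s, t

A0 = {p, r}
A1: add {q} — q (Pursuer) has q→r.
A2: add {n} — n (Pursuer) has n→q.
A3 = A2; e.g. l (Pursuer) has no edge into A2. Fixed point.
Pursuer's attractor = {n, p, q, r}; Evader avoids the target exactly from the complement.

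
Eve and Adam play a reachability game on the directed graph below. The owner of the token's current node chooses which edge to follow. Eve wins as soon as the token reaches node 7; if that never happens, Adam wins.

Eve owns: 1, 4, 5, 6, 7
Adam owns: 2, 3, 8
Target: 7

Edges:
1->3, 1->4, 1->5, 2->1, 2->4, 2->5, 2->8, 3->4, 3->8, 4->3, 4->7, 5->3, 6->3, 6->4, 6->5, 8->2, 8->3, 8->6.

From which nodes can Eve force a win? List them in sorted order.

1, 4, 6, 7

A0 = {7}
A1: add {4} — 4 (Eve) has 4→7.
A2: add {1, 6} — 1 (Eve) has 1→4; 6 (Eve) has 6→4.
A3 = A2; e.g. 2 (Adam) can still go to 5. Fixed point.
Eve's winning region = {1, 4, 6, 7}.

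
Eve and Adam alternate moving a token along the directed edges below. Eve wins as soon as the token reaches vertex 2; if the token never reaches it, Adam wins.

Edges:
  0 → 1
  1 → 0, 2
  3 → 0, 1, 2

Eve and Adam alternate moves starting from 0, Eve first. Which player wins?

Track states (vertex, player-to-move).
A0 = {(2,Eve), (2,Adam)}
A1: add {(1,Eve), (3,Eve)}.
A2: add {(0,Adam)}.
A3 = A2; e.g. (0,Eve) stays out. (0,Eve) never enters ⇒ Adam avoids the target.

Adam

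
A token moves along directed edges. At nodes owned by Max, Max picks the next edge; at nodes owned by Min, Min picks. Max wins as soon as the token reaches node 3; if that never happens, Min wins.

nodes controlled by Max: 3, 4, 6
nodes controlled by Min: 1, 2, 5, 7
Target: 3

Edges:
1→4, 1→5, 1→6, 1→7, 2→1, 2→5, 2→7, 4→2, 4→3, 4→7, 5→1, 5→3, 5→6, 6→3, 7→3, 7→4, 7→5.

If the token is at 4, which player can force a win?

Max

A0 = {3}
A1: add {4, 6} — 4 (Max) has 4→3; 6 (Max) has 6→3.
A2 = A1; e.g. 1 (Min) can still go to 5. Fixed point.
4 ∈ A1, so Max can force the target.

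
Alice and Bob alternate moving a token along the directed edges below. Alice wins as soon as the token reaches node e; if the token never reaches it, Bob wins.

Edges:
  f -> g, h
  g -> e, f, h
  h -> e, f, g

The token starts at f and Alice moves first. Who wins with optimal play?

Bob

Track states (vertex, player-to-move).
A0 = {(e,Alice), (e,Bob)}
A1: add {(g,Alice), (h,Alice)}.
A2: add {(f,Bob)}.
A3 = A2; e.g. (f,Alice) stays out. (f,Alice) never enters ⇒ Bob avoids the target.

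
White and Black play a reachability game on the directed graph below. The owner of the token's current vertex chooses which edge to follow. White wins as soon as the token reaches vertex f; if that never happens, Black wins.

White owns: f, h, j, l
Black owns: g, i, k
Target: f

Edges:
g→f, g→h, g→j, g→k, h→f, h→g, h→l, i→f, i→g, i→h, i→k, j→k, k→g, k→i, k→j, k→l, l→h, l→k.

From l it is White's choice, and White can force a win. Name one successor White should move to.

A0 = {f}
A1: add {h} — h (White) has h→f.
A2: add {l} — l (White) has l→h.
A3 = A2; e.g. g (Black) can still go to j. Fixed point.
From l, successor h is in the attractor (rank 1); the other successor k is not.

h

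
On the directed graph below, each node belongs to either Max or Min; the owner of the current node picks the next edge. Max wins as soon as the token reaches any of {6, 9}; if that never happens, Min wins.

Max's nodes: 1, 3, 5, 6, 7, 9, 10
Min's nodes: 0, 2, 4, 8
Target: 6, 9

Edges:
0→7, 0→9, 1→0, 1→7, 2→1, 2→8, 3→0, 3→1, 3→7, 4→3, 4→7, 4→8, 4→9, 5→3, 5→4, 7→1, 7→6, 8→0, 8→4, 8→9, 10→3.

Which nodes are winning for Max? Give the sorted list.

A0 = {6, 9}
A1: add {7} — 7 (Max) has 7→6.
A2: add {0, 1, 3} — 0 (Min): all of {7, 9} already in; 1 (Max) has 1→7; 3 (Max) has 3→7.
A3: add {5, 10} — 5 (Max) has 5→3; 10 (Max) has 10→3.
A4 = A3; e.g. 2 (Min) can still go to 8. Fixed point.
Max's winning region = {0, 1, 3, 5, 6, 7, 9, 10}.

0, 1, 3, 5, 6, 7, 9, 10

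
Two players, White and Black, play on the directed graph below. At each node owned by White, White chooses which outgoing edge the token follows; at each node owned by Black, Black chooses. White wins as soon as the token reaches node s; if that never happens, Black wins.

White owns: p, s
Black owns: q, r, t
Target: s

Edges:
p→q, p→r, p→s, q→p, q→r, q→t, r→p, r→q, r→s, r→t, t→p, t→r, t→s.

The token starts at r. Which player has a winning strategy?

A0 = {s}
A1: add {p} — p (White) has p→s.
A2 = A1; e.g. q (Black) can still go to r. Fixed point.
r never enters the attractor, so Black can avoid the target forever.

Black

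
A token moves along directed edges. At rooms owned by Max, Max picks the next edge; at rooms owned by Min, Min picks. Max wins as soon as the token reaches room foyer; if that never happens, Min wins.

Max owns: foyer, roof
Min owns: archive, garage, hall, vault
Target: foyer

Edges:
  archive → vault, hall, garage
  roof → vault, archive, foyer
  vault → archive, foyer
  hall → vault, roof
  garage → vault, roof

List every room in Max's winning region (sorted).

A0 = {foyer}
A1: add {roof} — roof (Max) has roof→foyer.
A2 = A1; e.g. vault (Min) can still go to archive. Fixed point.
Max's winning region = {foyer, roof}.

foyer, roof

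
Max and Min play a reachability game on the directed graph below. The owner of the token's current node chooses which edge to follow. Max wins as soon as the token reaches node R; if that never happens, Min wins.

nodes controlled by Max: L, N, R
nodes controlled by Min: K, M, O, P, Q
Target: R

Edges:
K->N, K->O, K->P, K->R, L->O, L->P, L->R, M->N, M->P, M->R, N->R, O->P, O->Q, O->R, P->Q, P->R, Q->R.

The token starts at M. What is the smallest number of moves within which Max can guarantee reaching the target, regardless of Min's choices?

3

A0 = {R}
A1: add {L, N, Q} — L (Max) has L→R; N (Max) has N→R; Q (Min): all of {R} already in.
A2: add {P} — P (Min): all of {Q, R} already in.
A3: add {M, O} — M (Min): all of {N, P, R} already in; O (Min): all of {P, Q, R} already in.
M enters the attractor at level 3, so Max can force the target in 3 moves from there.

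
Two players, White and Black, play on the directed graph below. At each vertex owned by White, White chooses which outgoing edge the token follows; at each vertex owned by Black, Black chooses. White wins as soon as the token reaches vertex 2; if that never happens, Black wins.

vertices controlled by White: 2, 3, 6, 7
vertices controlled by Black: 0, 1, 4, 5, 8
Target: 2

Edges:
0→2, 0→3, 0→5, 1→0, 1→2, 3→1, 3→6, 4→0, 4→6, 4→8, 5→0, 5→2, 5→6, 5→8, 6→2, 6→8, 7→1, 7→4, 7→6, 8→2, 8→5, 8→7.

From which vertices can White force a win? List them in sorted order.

A0 = {2}
A1: add {6} — 6 (White) has 6→2.
A2: add {3, 7} — 3 (White) has 3→6; 7 (White) has 7→6.
A3 = A2; e.g. 0 (Black) can still go to 5. Fixed point.
White's winning region = {2, 3, 6, 7}.

2, 3, 6, 7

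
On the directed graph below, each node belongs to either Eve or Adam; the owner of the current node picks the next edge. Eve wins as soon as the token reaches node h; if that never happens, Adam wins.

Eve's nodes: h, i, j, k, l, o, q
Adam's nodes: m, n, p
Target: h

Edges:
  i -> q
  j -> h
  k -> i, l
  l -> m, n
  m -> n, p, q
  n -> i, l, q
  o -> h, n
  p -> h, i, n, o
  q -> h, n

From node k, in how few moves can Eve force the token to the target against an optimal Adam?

A0 = {h}
A1: add {j, o, q} — j (Eve) has j→h; o (Eve) has o→h; q (Eve) has q→h.
A2: add {i} — i (Eve) has i→q.
A3: add {k} — k (Eve) has k→i.
A4 = A3; e.g. l (Eve) has no edge into A3. Fixed point.
k enters the attractor at level 3, so Eve can force the target in 3 moves from there.

3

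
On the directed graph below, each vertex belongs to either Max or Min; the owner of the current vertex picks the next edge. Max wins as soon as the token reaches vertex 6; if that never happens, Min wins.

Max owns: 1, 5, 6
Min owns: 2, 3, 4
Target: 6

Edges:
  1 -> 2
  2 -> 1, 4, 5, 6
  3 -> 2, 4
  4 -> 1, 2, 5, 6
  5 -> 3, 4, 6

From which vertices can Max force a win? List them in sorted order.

A0 = {6}
A1: add {5} — 5 (Max) has 5→6.
A2 = A1; e.g. 1 (Max) has no edge into A1. Fixed point.
Max's winning region = {5, 6}.

5, 6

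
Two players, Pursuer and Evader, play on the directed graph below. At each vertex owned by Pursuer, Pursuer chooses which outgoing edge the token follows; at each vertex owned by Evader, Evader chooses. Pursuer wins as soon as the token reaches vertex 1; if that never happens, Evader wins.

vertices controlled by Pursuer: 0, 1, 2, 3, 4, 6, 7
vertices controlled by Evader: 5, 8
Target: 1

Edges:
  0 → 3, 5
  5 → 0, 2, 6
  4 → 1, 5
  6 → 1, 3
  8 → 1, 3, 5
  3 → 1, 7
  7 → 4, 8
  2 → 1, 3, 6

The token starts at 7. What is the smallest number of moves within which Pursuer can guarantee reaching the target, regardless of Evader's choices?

2

A0 = {1}
A1: add {2, 3, 4, 6} — 2 (Pursuer) has 2→1; 3 (Pursuer) has 3→1; 4 (Pursuer) has 4→1; 6 (Pursuer) has 6→1.
A2: add {0, 7} — 0 (Pursuer) has 0→3; 7 (Pursuer) has 7→4.
7 enters the attractor at level 2, so Pursuer can force the target in 2 moves from there.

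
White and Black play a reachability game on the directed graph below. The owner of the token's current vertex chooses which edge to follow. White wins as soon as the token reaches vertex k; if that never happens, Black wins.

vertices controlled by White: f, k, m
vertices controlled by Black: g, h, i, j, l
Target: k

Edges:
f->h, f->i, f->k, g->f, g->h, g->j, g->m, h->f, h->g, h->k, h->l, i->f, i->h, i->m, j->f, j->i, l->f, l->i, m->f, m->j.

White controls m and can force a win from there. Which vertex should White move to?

A0 = {k}
A1: add {f} — f (White) has f→k.
A2: add {m} — m (White) has m→f.
A3 = A2; e.g. g (Black) can still go to h. Fixed point.
From m, successor f is in the attractor (rank 1); the other successor j is not.

f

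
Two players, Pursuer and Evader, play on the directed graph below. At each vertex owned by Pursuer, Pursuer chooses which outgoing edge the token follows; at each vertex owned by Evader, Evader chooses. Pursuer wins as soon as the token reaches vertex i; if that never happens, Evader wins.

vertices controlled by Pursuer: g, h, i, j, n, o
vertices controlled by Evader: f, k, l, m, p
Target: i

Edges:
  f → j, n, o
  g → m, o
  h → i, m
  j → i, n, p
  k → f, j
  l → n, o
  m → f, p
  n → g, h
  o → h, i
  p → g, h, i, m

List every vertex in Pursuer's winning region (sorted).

A0 = {i}
A1: add {h, j, o} — h (Pursuer) has h→i; j (Pursuer) has j→i; o (Pursuer) has o→i.
A2: add {g, n} — g (Pursuer) has g→o; n (Pursuer) has n→h.
A3: add {f, l} — f (Evader): all of {j, n, o} already in; l (Evader): all of {n, o} already in.
A4: add {k} — k (Evader): all of {f, j} already in.
A5 = A4; e.g. m (Evader) can still go to p. Fixed point.
Pursuer's winning region = {f, g, h, i, j, k, l, n, o}.

f, g, h, i, j, k, l, n, o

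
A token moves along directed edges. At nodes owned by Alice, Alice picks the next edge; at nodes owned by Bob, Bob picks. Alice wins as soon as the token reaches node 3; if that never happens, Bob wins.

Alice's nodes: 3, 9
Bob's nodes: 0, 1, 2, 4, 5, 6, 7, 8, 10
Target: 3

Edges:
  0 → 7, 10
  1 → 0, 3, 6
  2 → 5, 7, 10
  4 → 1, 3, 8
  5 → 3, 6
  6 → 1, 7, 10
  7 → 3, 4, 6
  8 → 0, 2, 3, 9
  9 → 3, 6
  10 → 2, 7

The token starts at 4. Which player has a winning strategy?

A0 = {3}
A1: add {9} — 9 (Alice) has 9→3.
A2 = A1; e.g. 0 (Bob) can still go to 7. Fixed point.
4 never enters the attractor, so Bob can avoid the target forever.

Bob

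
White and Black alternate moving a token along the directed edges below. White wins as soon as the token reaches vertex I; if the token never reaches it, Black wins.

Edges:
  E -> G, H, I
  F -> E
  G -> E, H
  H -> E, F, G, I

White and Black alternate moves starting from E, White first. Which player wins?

Track states (vertex, player-to-move).
A0 = {(I,White), (I,Black)}
A1: add {(E,White), (H,White)}.
(E,White) ∈ A1 ⇒ White forces the target.

White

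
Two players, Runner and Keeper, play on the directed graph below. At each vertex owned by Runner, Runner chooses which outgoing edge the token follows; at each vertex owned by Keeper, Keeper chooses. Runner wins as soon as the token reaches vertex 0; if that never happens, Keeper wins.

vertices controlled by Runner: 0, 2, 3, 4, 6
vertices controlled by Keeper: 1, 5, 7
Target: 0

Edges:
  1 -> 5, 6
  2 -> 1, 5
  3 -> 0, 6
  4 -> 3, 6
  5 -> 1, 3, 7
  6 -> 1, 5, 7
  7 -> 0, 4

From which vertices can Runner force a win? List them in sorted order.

A0 = {0}
A1: add {3} — 3 (Runner) has 3→0.
A2: add {4} — 4 (Runner) has 4→3.
A3: add {7} — 7 (Keeper): all of {0, 4} already in.
A4: add {6} — 6 (Runner) has 6→7.
A5 = A4; e.g. 1 (Keeper) can still go to 5. Fixed point.
Runner's winning region = {0, 3, 4, 6, 7}.

0, 3, 4, 6, 7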